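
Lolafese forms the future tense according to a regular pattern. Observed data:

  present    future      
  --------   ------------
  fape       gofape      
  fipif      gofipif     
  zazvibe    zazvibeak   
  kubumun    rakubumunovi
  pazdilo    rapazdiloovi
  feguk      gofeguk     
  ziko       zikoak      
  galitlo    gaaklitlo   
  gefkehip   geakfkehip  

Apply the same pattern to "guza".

guakza

zazvibe and fape both end in -e yet inflect differently (zazvibeak, gofape), so the final letter is not what conditions the rule; the first letter is.
"guza" begins with g-. The stems beginning with g- (gefkehip → geakfkehip, galitlo → gaaklitlo) insert -ak- after the first vowel.
So guza → guakza.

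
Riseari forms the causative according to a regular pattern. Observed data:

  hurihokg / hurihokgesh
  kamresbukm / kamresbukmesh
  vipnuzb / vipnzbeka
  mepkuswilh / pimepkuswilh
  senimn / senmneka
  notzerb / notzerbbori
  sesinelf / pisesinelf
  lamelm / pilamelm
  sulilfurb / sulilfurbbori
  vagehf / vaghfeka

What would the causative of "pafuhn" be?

pafhneka

kamresbukm and lamelm both end in -m yet inflect differently (kamresbukmesh, pilamelm), so the final letter is not what conditions the rule; the second-to-last letter is.
"pafuhn" has second-to-last letter 'h'. The one such stem in the data (vagehf → vaghfeka) deletes the last vowel and adds -eka (as do vipnuzb, senimn), so the same rule applies.
So pafuhn → pafhneka.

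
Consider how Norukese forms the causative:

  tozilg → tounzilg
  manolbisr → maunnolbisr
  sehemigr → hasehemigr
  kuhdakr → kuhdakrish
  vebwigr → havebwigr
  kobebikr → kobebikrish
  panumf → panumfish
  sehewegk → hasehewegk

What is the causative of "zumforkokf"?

"zumforkokf" has second-to-last letter 'k'. The stems whose second-to-last letter is 'k' (kuhdakr → kuhdakrish, kobebikr → kobebikrish) add -ish.
The other patterns: stems whose second-to-last letter is 'g' add the prefix ha-; stems whose second-to-last letter is 'l' or 's' insert -un- after the first vowel.
So zumforkokf → zumforkokfish.

zumforkokfish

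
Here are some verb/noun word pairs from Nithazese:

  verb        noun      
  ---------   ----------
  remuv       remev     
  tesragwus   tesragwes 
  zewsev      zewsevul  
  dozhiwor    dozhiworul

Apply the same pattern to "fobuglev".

"fobuglev" has last vowel 'e'. The one such stem in the data (zewsev → zewsevul) adds -ul, so the same rule applies.
The other pattern: stems whose last vowel is 'u' change the last vowel to 'e'.
So fobuglev → fobuglevul.

fobuglevul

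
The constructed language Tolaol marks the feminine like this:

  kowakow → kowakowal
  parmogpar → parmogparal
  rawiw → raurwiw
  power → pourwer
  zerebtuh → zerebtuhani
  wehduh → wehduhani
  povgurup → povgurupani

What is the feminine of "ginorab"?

"ginorab" has last vowel 'a'. The one such stem in the data (parmogpar → parmogparal) adds -al, so the same rule applies.
So ginorab → ginorabal.

ginorabal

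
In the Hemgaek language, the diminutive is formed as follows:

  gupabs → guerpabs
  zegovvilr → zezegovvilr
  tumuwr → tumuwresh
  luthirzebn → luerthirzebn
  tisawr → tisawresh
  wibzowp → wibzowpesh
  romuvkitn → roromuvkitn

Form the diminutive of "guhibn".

guerhibn

tisawr and zegovvilr both end in -r yet inflect differently (tisawresh, zezegovvilr), so the final letter is not what conditions the rule; the second-to-last letter is.
"guhibn" has second-to-last letter 'b'. The stems whose second-to-last letter is 'b' (luthirzebn → luerthirzebn, gupabs → guerpabs) insert -er- after the first vowel.
The other patterns: stems whose second-to-last letter is 'w' add -esh; stems whose second-to-last letter is 'l' or 't' repeat the first consonant+vowel as a prefix.
So guhibn → guerhibn.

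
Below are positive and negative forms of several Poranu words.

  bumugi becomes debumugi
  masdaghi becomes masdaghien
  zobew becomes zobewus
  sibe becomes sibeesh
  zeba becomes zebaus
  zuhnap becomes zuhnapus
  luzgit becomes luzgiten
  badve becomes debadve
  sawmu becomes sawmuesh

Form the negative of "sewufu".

sibe and badve both end in -e yet inflect differently (sibeesh, debadve), so the final letter is not what conditions the rule; the first letter is.
"sewufu" begins with s-. The stems beginning with s- (sawmu → sawmuesh, sibe → sibeesh) add -esh.
The other patterns: stems beginning with b- add the prefix de-; stems beginning with z- add -us; stems beginning with l- or m- add -en.
So sewufu → sewufuesh.

sewufuesh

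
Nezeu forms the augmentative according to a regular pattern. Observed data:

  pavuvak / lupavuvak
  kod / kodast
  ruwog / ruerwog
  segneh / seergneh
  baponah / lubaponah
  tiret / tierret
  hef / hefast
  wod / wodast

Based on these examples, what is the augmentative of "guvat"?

guervat

"guvat" has 2 vowels. The stems with 2 vowels (segneh → seergneh, tiret → tierret, ruwog → ruerwog) insert -er- after the first vowel.
So guvat → guervat.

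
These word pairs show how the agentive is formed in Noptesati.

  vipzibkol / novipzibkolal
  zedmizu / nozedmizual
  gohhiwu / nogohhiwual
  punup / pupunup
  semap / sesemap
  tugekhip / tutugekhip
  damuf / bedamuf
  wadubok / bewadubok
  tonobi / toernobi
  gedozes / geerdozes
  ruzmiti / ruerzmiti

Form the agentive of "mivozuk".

bemivozuk

zedmizu and punup both have last vowel 'u' yet inflect differently (nozedmizual, pupunup), so the last vowel is not what conditions the rule; the final letter is.
"mivozuk" ends in -k. The one such stem in the data (wadubok → bewadubok) adds the prefix be-, so the same rule applies.
So mivozuk → bemivozuk.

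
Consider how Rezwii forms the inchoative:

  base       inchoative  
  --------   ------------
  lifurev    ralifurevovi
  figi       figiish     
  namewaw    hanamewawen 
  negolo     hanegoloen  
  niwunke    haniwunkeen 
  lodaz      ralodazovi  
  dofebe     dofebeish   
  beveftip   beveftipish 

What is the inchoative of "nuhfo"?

niwunke and dofebe both end in -e yet inflect differently (haniwunkeen, dofebeish), so the final letter is not what conditions the rule; the first letter is.
"nuhfo" begins with n-. The stems beginning with n- (niwunke → haniwunkeen, namewaw → hanamewawen, negolo → hanegoloen) add ha- … -en around the stem.
The other patterns: stems beginning with l- add ra- … -ovi around the stem; stems beginning with b-, d- or f- add -ish.
So nuhfo → hanuhfoen.

hanuhfoen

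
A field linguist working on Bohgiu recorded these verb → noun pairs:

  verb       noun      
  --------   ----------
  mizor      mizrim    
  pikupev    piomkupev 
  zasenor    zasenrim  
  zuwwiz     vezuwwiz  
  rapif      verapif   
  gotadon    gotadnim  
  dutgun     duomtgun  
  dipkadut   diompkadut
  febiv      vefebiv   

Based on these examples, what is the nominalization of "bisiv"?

vebisiv

dutgun and gotadon both end in -n yet inflect differently (duomtgun, gotadnim), so the final letter is not what conditions the rule; the last vowel is.
"bisiv" has last vowel 'i'. The stems whose last vowel is 'i' (zuwwiz → vezuwwiz, febiv → vefebiv, rapif → verapif) add the prefix ve-.
The other patterns: stems whose last vowel is 'e' or 'u' insert -om- after the first vowel; stems whose last vowel is 'o' delete the last vowel and add -im.
So bisiv → vebisiv.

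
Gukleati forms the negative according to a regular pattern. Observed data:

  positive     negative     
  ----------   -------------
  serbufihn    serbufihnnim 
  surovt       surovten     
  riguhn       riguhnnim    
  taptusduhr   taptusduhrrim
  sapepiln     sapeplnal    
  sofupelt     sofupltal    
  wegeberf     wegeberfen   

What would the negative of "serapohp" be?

serapohppim

serbufihn and sapepiln both end in -n yet inflect differently (serbufihnnim, sapeplnal), so the final letter is not what conditions the rule; the second-to-last letter is.
"serapohp" has second-to-last letter 'h'. The stems whose second-to-last letter is 'h' (serbufihn → serbufihnnim, taptusduhr → taptusduhrrim, riguhn → riguhnnim) double the final consonant and add -im.
So serapohp → serapohppim.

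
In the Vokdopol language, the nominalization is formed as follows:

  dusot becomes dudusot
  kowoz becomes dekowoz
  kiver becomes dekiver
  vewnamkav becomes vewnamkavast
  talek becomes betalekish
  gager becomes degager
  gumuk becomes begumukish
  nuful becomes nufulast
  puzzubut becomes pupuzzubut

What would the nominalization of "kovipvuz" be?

"kovipvuz" ends in -z. The one such stem in the data (kowoz → dekowoz) adds the prefix de-, so the same rule applies.
So kovipvuz → dekovipvuz.

dekovipvuz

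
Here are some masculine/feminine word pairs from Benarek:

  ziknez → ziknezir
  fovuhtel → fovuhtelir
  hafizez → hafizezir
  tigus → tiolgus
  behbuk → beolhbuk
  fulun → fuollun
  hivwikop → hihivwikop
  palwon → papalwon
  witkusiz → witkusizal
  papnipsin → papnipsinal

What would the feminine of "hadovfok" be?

fulun and palwon both end in -n yet inflect differently (fuollun, papalwon), so the final letter is not what conditions the rule; the last vowel is.
"hadovfok" has last vowel 'o'. The stems whose last vowel is 'o' (hivwikop → hihivwikop, palwon → papalwon) repeat the first consonant+vowel as a prefix.
The other patterns: stems whose last vowel is 'e' add -ir; stems whose last vowel is 'u' insert -ol- after the first vowel; stems whose last vowel is 'i' add -al.
So hadovfok → hahadovfok.

hahadovfok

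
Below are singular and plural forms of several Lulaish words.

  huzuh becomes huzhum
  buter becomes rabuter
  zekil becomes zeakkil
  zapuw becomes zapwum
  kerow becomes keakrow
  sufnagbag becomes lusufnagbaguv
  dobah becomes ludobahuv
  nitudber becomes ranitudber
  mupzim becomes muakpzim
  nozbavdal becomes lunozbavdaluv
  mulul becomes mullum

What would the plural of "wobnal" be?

luwobnaluv

dobah and huzuh both end in -h yet inflect differently (ludobahuv, huzhum), so the final letter is not what conditions the rule; the last vowel is.
"wobnal" has last vowel 'a'. The stems whose last vowel is 'a' (sufnagbag → lusufnagbaguv, nozbavdal → lunozbavdaluv, dobah → ludobahuv) add lu- … -uv around the stem.
So wobnal → luwobnaluv.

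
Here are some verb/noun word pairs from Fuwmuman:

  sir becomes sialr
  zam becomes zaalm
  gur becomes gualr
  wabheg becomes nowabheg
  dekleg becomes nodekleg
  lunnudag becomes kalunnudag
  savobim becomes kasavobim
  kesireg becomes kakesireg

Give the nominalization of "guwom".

noguwom

"guwom" has 2 vowels. The stems with 2 vowels (wabheg → nowabheg, dekleg → nodekleg) add the prefix no-.
The other patterns: stems with 1 vowel insert -al- after the first vowel; stems with 3 vowels add the prefix ka-.
So guwom → noguwom.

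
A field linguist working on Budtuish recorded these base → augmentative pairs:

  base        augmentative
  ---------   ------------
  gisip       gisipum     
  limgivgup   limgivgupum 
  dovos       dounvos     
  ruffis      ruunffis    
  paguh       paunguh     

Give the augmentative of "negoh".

neungoh

gisip and ruffis both have last vowel 'i' yet inflect differently (gisipum, ruunffis), so the last vowel is not what conditions the rule; the final letter is.
"negoh" ends in -h. The one such stem in the data (paguh → paunguh) inserts -un- after the first vowel (as do dovos, ruffis), so the same rule applies.
The other pattern: stems ending in -p add -um.
So negoh → neungoh.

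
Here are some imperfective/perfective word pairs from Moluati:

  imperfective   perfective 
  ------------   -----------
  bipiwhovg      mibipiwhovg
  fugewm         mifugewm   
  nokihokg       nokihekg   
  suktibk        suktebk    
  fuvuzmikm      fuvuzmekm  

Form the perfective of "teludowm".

miteludowm

bipiwhovg and nokihokg both end in -g yet inflect differently (mibipiwhovg, nokihekg), so the final letter is not what conditions the rule; the second-to-last letter is.
"teludowm" has second-to-last letter 'w'. The one such stem in the data (fugewm → mifugewm) adds the prefix mi-, so the same rule applies.
So teludowm → miteludowm.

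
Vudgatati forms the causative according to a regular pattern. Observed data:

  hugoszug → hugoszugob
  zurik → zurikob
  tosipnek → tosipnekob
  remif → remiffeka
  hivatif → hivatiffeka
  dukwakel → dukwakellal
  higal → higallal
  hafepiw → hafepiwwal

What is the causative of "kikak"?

zurik and remif both have last vowel 'i' yet inflect differently (zurikob, remiffeka), so the last vowel is not what conditions the rule; the final letter is.
"kikak" ends in -k. The stems ending in -k (zurik → zurikob, tosipnek → tosipnekob) add -ob.
So kikak → kikakob.

kikakob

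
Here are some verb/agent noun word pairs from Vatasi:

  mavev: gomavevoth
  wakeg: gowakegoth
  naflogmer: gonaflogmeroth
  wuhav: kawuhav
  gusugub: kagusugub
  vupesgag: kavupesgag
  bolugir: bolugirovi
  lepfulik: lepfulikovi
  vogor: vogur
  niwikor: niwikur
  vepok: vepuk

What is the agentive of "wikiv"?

mavev and wuhav both end in -v yet inflect differently (gomavevoth, kawuhav), so the final letter is not what conditions the rule; the last vowel is.
"wikiv" has last vowel 'i'. The stems whose last vowel is 'i' (bolugir → bolugirovi, lepfulik → lepfulikovi) add -ovi.
So wikiv → wikivovi.

wikivovi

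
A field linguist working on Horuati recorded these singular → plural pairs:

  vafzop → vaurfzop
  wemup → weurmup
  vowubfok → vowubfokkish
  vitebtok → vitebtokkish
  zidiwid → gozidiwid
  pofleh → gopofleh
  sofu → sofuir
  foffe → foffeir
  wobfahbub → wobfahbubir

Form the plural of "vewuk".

vewukkish

"vewuk" ends in -k. The stems ending in -k (vowubfok → vowubfokkish, vitebtok → vitebtokkish) double the final consonant and add -ish.
So vewuk → vewukkish.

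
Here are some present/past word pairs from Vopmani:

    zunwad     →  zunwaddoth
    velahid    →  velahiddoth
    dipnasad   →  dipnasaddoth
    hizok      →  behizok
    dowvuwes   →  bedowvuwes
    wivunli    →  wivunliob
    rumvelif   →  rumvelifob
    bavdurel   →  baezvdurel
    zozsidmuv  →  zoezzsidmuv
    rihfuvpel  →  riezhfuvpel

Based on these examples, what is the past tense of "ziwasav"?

velahid and wivunli both have last vowel 'i' yet inflect differently (velahiddoth, wivunliob), so the last vowel is not what conditions the rule; the final letter is.
"ziwasav" ends in -v. The one such stem in the data (zozsidmuv → zoezzsidmuv) inserts -ez- after the first vowel (as do bavdurel, rihfuvpel), so the same rule applies.
So ziwasav → ziezwasav.

ziezwasav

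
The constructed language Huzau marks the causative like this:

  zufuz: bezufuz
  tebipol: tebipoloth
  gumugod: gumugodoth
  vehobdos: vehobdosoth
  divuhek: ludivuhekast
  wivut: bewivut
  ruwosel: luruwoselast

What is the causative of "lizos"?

ruwosel and tebipol both end in -l yet inflect differently (luruwoselast, tebipoloth), so the final letter is not what conditions the rule; the last vowel is.
"lizos" has last vowel 'o'. The stems whose last vowel is 'o' (tebipol → tebipoloth, gumugod → gumugodoth, vehobdos → vehobdosoth) add -oth.
So lizos → lizosoth.

lizosoth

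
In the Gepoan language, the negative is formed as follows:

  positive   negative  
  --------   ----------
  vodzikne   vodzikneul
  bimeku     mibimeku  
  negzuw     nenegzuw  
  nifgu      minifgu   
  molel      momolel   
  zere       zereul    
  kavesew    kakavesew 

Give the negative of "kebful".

kekebful

"kebful" ends in -l. The one such stem in the data (molel → momolel) repeats the first consonant+vowel as a prefix (as do kavesew, negzuw), so the same rule applies.
So kebful → kekebful.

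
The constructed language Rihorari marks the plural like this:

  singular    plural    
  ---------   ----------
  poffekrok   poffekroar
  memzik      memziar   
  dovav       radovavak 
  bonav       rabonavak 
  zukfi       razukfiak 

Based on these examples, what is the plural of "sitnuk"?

memzik and zukfi both have last vowel 'i' yet inflect differently (memziar, razukfiak), so the last vowel is not what conditions the rule; the final letter is.
"sitnuk" ends in -k. The stems ending in -k (poffekrok → poffekroar, memzik → memziar) drop the final letter and add -ar.
So sitnuk → sitnuar.

sitnuar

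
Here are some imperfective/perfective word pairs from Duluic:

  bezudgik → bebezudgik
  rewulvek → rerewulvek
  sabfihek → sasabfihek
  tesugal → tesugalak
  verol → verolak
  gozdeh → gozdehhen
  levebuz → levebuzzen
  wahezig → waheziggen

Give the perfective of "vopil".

vopilak

rewulvek and gozdeh both have last vowel 'e' yet inflect differently (rerewulvek, gozdehhen), so the last vowel is not what conditions the rule; the final letter is.
"vopil" ends in -l. The stems ending in -l (tesugal → tesugalak, verol → verolak) add -ak.
The other patterns: stems ending in -k repeat the first consonant+vowel as a prefix; stems ending in -g, -h or -z double the final consonant and add -en.
So vopil → vopilak.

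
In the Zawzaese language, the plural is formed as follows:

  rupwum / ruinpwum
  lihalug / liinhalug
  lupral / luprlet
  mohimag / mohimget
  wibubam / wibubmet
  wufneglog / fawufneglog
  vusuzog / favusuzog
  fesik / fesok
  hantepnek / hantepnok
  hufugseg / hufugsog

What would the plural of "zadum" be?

"zadum" has last vowel 'u'. The stems whose last vowel is 'u' (rupwum → ruinpwum, lihalug → liinhalug) insert -in- after the first vowel.
The other patterns: stems whose last vowel is 'a' delete the last vowel and add -et; stems whose last vowel is 'o' add the prefix fa-; stems whose last vowel is 'e' or 'i' change the last vowel to 'o'.
So zadum → zaindum.

zaindum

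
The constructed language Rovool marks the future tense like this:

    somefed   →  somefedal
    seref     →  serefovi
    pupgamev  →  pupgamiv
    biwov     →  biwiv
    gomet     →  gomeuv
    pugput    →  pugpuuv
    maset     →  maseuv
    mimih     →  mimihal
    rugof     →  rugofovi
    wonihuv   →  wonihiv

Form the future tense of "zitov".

zitiv

seref and gomet both have last vowel 'e' yet inflect differently (serefovi, gomeuv), so the last vowel is not what conditions the rule; the final letter is.
"zitov" ends in -v. The stems ending in -v (biwov → biwiv, pupgamev → pupgamiv, wonihuv → wonihiv) change the last vowel to 'i'.
The other patterns: stems ending in -f add -ovi; stems ending in -t drop the final letter and add -uv; stems ending in -d or -h add -al.
So zitov → zitiv.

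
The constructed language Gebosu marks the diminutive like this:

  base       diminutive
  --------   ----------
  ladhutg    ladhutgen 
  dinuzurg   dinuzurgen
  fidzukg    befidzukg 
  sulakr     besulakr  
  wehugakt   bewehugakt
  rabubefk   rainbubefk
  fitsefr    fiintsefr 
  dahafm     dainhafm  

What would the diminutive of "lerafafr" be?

ladhutg and fidzukg both end in -g yet inflect differently (ladhutgen, befidzukg), so the final letter is not what conditions the rule; the second-to-last letter is.
"lerafafr" has second-to-last letter 'f'. The stems whose second-to-last letter is 'f' (rabubefk → rainbubefk, fitsefr → fiintsefr, dahafm → dainhafm) insert -in- after the first vowel.
The other patterns: stems whose second-to-last letter is 'r' or 't' add -en; stems whose second-to-last letter is 'k' add the prefix be-.
So lerafafr → leinrafafr.

leinrafafr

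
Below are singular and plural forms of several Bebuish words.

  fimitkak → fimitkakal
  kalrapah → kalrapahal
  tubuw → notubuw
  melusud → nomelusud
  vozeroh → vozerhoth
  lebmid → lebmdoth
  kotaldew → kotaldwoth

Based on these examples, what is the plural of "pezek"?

pezkoth

"pezek" has last vowel 'e'. The one such stem in the data (kotaldew → kotaldwoth) deletes the last vowel and adds -oth (as do vozeroh, lebmid), so the same rule applies.
So pezek → pezkoth.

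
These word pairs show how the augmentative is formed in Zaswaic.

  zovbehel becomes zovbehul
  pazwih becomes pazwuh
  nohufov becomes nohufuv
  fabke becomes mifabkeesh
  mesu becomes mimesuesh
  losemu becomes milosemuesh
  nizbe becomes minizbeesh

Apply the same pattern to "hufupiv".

hufupuv

zovbehel and fabke both have last vowel 'e' yet inflect differently (zovbehul, mifabkeesh), so the last vowel is not what conditions the rule; whether the stem ends in a vowel or a consonant is.
"hufupiv" ends in a consonant. The stems ending in a consonant (zovbehel → zovbehul, pazwih → pazwuh, nohufov → nohufuv) change the last vowel to 'u'.
So hufupiv → hufupuv.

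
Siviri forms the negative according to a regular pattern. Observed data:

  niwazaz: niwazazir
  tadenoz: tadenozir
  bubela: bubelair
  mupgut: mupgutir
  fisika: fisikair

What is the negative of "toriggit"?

toriggitir

Every pair shown (niwazaz → niwazazir, tadenoz → tadenozir, bubela → bubelair, …) follows the same rule: add -ir.
So toriggit → toriggitir.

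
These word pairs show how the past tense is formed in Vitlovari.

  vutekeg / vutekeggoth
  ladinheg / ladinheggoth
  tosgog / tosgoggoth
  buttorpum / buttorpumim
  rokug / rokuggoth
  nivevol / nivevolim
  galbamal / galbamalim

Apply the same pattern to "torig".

rokug and buttorpum both have last vowel 'u' yet inflect differently (rokuggoth, buttorpumim), so the last vowel is not what conditions the rule; the final letter is.
"torig" ends in -g. The stems ending in -g (ladinheg → ladinheggoth, tosgog → tosgoggoth, rokug → rokuggoth) double the final consonant and add -oth.
The other pattern: stems ending in -l or -m add -im.
So torig → toriggoth.

toriggoth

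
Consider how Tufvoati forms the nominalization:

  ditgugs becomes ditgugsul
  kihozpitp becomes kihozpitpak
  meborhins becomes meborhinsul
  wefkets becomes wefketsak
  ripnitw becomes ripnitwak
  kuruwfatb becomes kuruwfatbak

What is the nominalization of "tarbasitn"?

"tarbasitn" has second-to-last letter 't'. The stems whose second-to-last letter is 't' (kihozpitp → kihozpitpak, kuruwfatb → kuruwfatbak, ripnitw → ripnitwak) add -ak.
So tarbasitn → tarbasitnak.

tarbasitnak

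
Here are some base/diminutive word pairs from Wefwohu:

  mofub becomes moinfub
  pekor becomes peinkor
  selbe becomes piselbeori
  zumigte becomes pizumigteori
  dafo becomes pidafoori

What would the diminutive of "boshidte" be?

"boshidte" ends in a vowel. The stems ending in a vowel (selbe → piselbeori, zumigte → pizumigteori, dafo → pidafoori) add pi- … -ori around the stem.
So boshidte → piboshidteori.

piboshidteori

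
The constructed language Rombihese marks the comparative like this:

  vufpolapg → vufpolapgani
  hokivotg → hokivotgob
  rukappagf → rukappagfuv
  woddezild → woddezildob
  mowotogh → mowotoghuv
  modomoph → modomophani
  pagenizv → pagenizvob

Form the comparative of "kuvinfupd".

"kuvinfupd" has second-to-last letter 'p'. The stems whose second-to-last letter is 'p' (modomoph → modomophani, vufpolapg → vufpolapgani) add -ani.
The other patterns: stems whose second-to-last letter is 'g' add -uv; stems whose second-to-last letter is 'l', 't' or 'z' add -ob.
So kuvinfupd → kuvinfupdani.

kuvinfupdani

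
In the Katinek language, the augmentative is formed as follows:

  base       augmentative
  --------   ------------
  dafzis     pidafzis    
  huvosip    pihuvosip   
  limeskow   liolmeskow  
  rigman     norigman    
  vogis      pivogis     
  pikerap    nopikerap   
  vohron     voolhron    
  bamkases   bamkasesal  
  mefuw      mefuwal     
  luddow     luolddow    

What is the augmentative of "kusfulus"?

"kusfulus" has last vowel 'u'. The one such stem in the data (mefuw → mefuwal) adds -al, so the same rule applies.
The other patterns: stems whose last vowel is 'a' add the prefix no-; stems whose last vowel is 'i' add the prefix pi-; stems whose last vowel is 'o' insert -ol- after the first vowel.
So kusfulus → kusfulusal.

kusfulusal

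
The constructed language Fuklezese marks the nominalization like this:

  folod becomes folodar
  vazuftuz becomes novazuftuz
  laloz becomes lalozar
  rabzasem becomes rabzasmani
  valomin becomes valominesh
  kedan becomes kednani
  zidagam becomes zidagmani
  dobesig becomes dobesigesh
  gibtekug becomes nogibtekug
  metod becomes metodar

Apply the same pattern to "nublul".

nonublul

"nublul" has last vowel 'u'. The stems whose last vowel is 'u' (vazuftuz → novazuftuz, gibtekug → nogibtekug) add the prefix no-.
The other patterns: stems whose last vowel is 'o' add -ar; stems whose last vowel is 'a' or 'e' delete the last vowel and add -ani; stems whose last vowel is 'i' add -esh.
So nublul → nonublul.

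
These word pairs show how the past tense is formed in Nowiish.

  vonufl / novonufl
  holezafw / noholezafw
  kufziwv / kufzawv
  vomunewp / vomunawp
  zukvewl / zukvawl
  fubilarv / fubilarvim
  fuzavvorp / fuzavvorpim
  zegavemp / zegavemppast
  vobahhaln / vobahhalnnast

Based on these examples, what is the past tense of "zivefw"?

vonufl and zukvewl both end in -l yet inflect differently (novonufl, zukvawl), so the final letter is not what conditions the rule; the second-to-last letter is.
"zivefw" has second-to-last letter 'f'. The stems whose second-to-last letter is 'f' (vonufl → novonufl, holezafw → noholezafw) add the prefix no-.
The other patterns: stems whose second-to-last letter is 'w' change the last vowel to 'a'; stems whose second-to-last letter is 'r' add -im; stems whose second-to-last letter is 'l' or 'm' double the final consonant and add -ast.
So zivefw → nozivefw.

nozivefw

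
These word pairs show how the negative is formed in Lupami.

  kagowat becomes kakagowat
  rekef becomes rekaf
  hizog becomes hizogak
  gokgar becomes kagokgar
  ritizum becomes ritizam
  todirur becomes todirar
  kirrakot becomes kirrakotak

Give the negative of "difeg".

"difeg" has last vowel 'e'. The one such stem in the data (rekef → rekaf) changes the last vowel to 'a' (as do ritizum, todirur), so the same rule applies.
So difeg → difag.

difag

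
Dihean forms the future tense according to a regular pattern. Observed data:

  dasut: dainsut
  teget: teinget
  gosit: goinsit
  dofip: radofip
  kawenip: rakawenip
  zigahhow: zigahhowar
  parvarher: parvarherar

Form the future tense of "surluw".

surluwar

"surluw" ends in -w. The one such stem in the data (zigahhow → zigahhowar) adds -ar, so the same rule applies.
The other patterns: stems ending in -t insert -in- after the first vowel; stems ending in -p add the prefix ra-.
So surluw → surluwar.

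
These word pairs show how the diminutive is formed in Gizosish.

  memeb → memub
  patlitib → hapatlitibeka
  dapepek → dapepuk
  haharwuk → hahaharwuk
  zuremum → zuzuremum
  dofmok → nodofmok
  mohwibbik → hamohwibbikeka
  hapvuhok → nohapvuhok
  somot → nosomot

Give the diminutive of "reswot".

noreswot

dapepek and hapvuhok both end in -k yet inflect differently (dapepuk, nohapvuhok), so the final letter is not what conditions the rule; the last vowel is.
"reswot" has last vowel 'o'. The stems whose last vowel is 'o' (hapvuhok → nohapvuhok, dofmok → nodofmok, somot → nosomot) add the prefix no-.
The other patterns: stems whose last vowel is 'e' change the last vowel to 'u'; stems whose last vowel is 'i' add ha- … -eka around the stem; stems whose last vowel is 'u' repeat the first consonant+vowel as a prefix.
So reswot → noreswot.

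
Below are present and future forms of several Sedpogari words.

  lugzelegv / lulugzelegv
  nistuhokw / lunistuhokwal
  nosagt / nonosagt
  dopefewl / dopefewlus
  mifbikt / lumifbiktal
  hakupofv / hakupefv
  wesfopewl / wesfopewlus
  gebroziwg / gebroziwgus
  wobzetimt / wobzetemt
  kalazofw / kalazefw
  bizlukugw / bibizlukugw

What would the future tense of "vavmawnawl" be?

vavmawnawlus

"vavmawnawl" has second-to-last letter 'w'. The stems whose second-to-last letter is 'w' (gebroziwg → gebroziwgus, wesfopewl → wesfopewlus, dopefewl → dopefewlus) add -us.
The other patterns: stems whose second-to-last letter is 'g' repeat the first consonant+vowel as a prefix; stems whose second-to-last letter is 'k' add lu- … -al around the stem; stems whose second-to-last letter is 'f' or 'm' change the last vowel to 'e'.
So vavmawnawl → vavmawnawlus.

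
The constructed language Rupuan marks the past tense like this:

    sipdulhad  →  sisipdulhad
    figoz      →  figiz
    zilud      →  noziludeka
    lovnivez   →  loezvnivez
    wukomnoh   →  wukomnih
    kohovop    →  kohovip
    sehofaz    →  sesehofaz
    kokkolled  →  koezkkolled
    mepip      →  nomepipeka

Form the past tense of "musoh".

kohovop and mepip both end in -p yet inflect differently (kohovip, nomepipeka), so the final letter is not what conditions the rule; the last vowel is.
"musoh" has last vowel 'o'. The stems whose last vowel is 'o' (kohovop → kohovip, figoz → figiz, wukomnoh → wukomnih) change the last vowel to 'i'.
So musoh → musih.

musih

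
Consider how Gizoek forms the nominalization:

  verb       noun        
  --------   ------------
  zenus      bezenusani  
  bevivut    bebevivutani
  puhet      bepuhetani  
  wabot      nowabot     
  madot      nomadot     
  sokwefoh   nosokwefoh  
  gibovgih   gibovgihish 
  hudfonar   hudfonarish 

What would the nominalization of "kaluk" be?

bekalukani

bevivut and wabot both end in -t yet inflect differently (bebevivutani, nowabot), so the final letter is not what conditions the rule; the last vowel is.
"kaluk" has last vowel 'u'. The stems whose last vowel is 'u' (zenus → bezenusani, bevivut → bebevivutani) add be- … -ani around the stem.
The other patterns: stems whose last vowel is 'o' add the prefix no-; stems whose last vowel is 'a' or 'i' add -ish.
So kaluk → bekalukani.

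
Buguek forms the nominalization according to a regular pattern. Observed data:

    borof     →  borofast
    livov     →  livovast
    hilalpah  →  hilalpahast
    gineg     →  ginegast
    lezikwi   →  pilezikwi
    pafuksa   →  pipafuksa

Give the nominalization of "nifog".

nifogast

"nifog" ends in a consonant. The stems ending in a consonant (borof → borofast, livov → livovast, hilalpah → hilalpahast) add -ast.
So nifog → nifogast.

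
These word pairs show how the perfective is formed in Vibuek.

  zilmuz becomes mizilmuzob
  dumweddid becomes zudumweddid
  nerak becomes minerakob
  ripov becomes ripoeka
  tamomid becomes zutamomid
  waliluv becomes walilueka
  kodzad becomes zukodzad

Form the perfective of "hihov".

hihoeka

zilmuz and waliluv both have last vowel 'u' yet inflect differently (mizilmuzob, walilueka), so the last vowel is not what conditions the rule; the final letter is.
"hihov" ends in -v. The stems ending in -v (waliluv → walilueka, ripov → ripoeka) drop the final letter and add -eka.
So hihov → hihoeka.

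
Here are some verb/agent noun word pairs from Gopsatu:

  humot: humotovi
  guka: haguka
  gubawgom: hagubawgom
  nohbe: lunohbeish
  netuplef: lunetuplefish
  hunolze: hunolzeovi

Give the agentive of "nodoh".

lunodohish

hunolze and nohbe both end in -e yet inflect differently (hunolzeovi, lunohbeish), so the final letter is not what conditions the rule; the first letter is.
"nodoh" begins with n-. The stems beginning with n- (netuplef → lunetuplefish, nohbe → lunohbeish) add lu- … -ish around the stem.
So nodoh → lunodohish.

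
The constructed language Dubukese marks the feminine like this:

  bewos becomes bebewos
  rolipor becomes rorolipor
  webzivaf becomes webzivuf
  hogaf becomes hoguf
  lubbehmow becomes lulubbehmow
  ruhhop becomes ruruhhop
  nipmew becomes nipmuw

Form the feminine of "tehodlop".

tetehodlop

"tehodlop" has last vowel 'o'. The stems whose last vowel is 'o' (bewos → bebewos, ruhhop → ruruhhop, rolipor → rorolipor) repeat the first consonant+vowel as a prefix.
So tehodlop → tetehodlop.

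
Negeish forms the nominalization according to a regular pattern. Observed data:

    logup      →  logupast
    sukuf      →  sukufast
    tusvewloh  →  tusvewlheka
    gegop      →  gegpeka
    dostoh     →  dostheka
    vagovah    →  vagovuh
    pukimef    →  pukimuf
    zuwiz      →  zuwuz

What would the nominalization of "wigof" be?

wigfeka

logup and gegop both end in -p yet inflect differently (logupast, gegpeka), so the final letter is not what conditions the rule; the last vowel is.
"wigof" has last vowel 'o'. The stems whose last vowel is 'o' (tusvewloh → tusvewlheka, gegop → gegpeka, dostoh → dostheka) delete the last vowel and add -eka.
The other patterns: stems whose last vowel is 'u' add -ast; stems whose last vowel is 'a', 'e' or 'i' change the last vowel to 'u'.
So wigof → wigfeka.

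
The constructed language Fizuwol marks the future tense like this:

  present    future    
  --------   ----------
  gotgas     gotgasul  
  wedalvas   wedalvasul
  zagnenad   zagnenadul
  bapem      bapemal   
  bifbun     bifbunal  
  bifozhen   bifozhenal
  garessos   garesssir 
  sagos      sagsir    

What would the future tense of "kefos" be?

gotgas and garessos both end in -s yet inflect differently (gotgasul, garesssir), so the final letter is not what conditions the rule; the last vowel is.
"kefos" has last vowel 'o'. The stems whose last vowel is 'o' (garessos → garesssir, sagos → sagsir) delete the last vowel and add -ir.
The other patterns: stems whose last vowel is 'a' add -ul; stems whose last vowel is 'e' or 'u' add -al.
So kefos → kefsir.

kefsir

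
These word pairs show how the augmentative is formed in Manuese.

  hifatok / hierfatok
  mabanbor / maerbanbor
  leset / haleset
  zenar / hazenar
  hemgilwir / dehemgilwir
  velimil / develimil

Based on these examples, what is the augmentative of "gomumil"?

mabanbor and zenar both end in -r yet inflect differently (maerbanbor, hazenar), so the final letter is not what conditions the rule; the last vowel is.
"gomumil" has last vowel 'i'. The stems whose last vowel is 'i' (hemgilwir → dehemgilwir, velimil → develimil) add the prefix de-.
So gomumil → degomumil.

degomumil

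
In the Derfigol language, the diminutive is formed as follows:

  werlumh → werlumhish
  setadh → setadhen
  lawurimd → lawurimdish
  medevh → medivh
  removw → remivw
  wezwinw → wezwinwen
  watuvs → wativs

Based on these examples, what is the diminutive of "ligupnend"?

werlumh and medevh both end in -h yet inflect differently (werlumhish, medivh), so the final letter is not what conditions the rule; the second-to-last letter is.
"ligupnend" has second-to-last letter 'n'. The one such stem in the data (wezwinw → wezwinwen) adds -en, so the same rule applies.
So ligupnend → ligupnenden.

ligupnenden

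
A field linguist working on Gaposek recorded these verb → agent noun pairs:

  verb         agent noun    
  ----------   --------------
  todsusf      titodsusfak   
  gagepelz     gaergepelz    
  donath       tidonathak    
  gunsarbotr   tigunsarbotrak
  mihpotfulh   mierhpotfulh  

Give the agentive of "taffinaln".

taerffinaln

mihpotfulh and donath both end in -h yet inflect differently (mierhpotfulh, tidonathak), so the final letter is not what conditions the rule; the second-to-last letter is.
"taffinaln" has second-to-last letter 'l'. The stems whose second-to-last letter is 'l' (gagepelz → gaergepelz, mihpotfulh → mierhpotfulh) insert -er- after the first vowel.
So taffinaln → taerffinaln.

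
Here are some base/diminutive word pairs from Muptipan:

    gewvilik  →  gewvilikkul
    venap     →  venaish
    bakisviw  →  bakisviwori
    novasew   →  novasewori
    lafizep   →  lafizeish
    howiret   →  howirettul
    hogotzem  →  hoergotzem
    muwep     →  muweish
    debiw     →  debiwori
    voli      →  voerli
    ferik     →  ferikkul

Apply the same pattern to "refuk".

novasew and hogotzem both have last vowel 'e' yet inflect differently (novasewori, hoergotzem), so the last vowel is not what conditions the rule; the final letter is.
"refuk" ends in -k. The stems ending in -k (ferik → ferikkul, gewvilik → gewvilikkul) double the final consonant and add -ul.
So refuk → refukkul.

refukkul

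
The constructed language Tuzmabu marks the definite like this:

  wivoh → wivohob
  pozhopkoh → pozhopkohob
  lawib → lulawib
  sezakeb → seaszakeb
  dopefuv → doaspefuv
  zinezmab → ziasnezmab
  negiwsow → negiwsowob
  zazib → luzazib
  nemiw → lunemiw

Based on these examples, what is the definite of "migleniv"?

lumigleniv

nemiw and negiwsow both end in -w yet inflect differently (lunemiw, negiwsowob), so the final letter is not what conditions the rule; the last vowel is.
"migleniv" has last vowel 'i'. The stems whose last vowel is 'i' (lawib → lulawib, nemiw → lunemiw, zazib → luzazib) add the prefix lu-.
The other patterns: stems whose last vowel is 'o' add -ob; stems whose last vowel is 'a', 'e' or 'u' insert -as- after the first vowel.
So migleniv → lumigleniv.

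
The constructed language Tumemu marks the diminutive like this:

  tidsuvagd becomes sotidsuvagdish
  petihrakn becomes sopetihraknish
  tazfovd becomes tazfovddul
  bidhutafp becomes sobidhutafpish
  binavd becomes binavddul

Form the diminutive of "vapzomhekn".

tazfovd and tidsuvagd both end in -d yet inflect differently (tazfovddul, sotidsuvagdish), so the final letter is not what conditions the rule; the second-to-last letter is.
"vapzomhekn" has second-to-last letter 'k'. The one such stem in the data (petihrakn → sopetihraknish) adds so- … -ish around the stem, so the same rule applies.
So vapzomhekn → sovapzomheknish.

sovapzomheknish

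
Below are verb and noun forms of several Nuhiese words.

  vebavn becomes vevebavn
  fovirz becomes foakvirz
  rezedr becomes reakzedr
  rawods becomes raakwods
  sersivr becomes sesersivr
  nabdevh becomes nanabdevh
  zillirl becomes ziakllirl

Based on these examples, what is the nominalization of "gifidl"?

sersivr and rezedr both end in -r yet inflect differently (sesersivr, reakzedr), so the final letter is not what conditions the rule; the second-to-last letter is.
"gifidl" has second-to-last letter 'd'. The stems whose second-to-last letter is 'd' (rawods → raakwods, rezedr → reakzedr) insert -ak- after the first vowel.
The other pattern: stems whose second-to-last letter is 'v' repeat the first consonant+vowel as a prefix.
So gifidl → giakfidl.

giakfidl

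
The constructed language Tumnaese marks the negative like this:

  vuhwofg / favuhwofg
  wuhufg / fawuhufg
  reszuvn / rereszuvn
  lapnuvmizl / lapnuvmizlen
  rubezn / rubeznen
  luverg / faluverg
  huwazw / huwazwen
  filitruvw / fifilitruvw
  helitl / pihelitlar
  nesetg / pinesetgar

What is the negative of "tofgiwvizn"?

tofgiwviznen

huwazw and filitruvw both end in -w yet inflect differently (huwazwen, fifilitruvw), so the final letter is not what conditions the rule; the second-to-last letter is.
"tofgiwvizn" has second-to-last letter 'z'. The stems whose second-to-last letter is 'z' (lapnuvmizl → lapnuvmizlen, rubezn → rubeznen, huwazw → huwazwen) add -en.
So tofgiwvizn → tofgiwviznen.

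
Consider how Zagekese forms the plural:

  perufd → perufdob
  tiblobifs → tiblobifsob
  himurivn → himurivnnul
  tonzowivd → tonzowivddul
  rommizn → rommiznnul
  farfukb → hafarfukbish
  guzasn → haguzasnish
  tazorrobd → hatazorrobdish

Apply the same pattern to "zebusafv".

zebusafvob

"zebusafv" has second-to-last letter 'f'. The stems whose second-to-last letter is 'f' (perufd → perufdob, tiblobifs → tiblobifsob) add -ob.
The other patterns: stems whose second-to-last letter is 'v' or 'z' double the final consonant and add -ul; stems whose second-to-last letter is 'b', 'k' or 's' add ha- … -ish around the stem.
So zebusafv → zebusafvob.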